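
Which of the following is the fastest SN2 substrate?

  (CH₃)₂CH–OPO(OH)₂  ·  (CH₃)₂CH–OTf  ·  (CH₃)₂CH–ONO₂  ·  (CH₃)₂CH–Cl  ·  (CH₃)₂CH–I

With the same alkyl group throughout, only the leaving group differentiates the rates.
A good leaving group is a weak base: the lower the pKₐ of its conjugate acid, the more readily it departs.
(CH₃)₂CH–OTf loses OTf⁻: pKₐ(CF₃SO₃H (triflic acid)) ≈ -14
(CH₃)₂CH–I loses I⁻: pKₐ(HI) ≈ -10
(CH₃)₂CH–Cl loses Cl⁻: pKₐ(HCl) ≈ -7
(CH₃)₂CH–ONO₂ loses NO₃⁻: pKₐ(HNO₃) ≈ -1.3
(CH₃)₂CH–OPO(OH)₂ loses H₂PO₄⁻: pKₐ(H₃PO₄) ≈ 2.1

(CH₃)₂CH–OTf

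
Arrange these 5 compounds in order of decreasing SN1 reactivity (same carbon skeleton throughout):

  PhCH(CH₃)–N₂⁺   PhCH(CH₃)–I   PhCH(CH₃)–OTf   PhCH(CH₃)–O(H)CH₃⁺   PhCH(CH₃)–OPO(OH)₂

PhCH(CH₃)–N₂⁺ > PhCH(CH₃)–OTf > PhCH(CH₃)–I > PhCH(CH₃)–O(H)CH₃⁺ > PhCH(CH₃)–OPO(OH)₂

The skeletons are identical, so relative rate is governed entirely by leaving-group ability.
Leaving-group ability tracks the stability of the departed species; conjugate-acid pKₐ is the usual yardstick (lower pKₐ → better LG).
PhCH(CH₃)–N₂⁺ loses N₂: no meaningful conjugate acid; N₂ departs as an exceptionally stable neutral molecule
PhCH(CH₃)–OTf loses OTf⁻: pKₐ(CF₃SO₃H (triflic acid)) ≈ -14
PhCH(CH₃)–I loses I⁻: pKₐ(HI) ≈ -10
PhCH(CH₃)–O(H)CH₃⁺ loses R'OH: pKₐ(R'OH₂⁺) ≈ -2.4
PhCH(CH₃)–OPO(OH)₂ loses H₂PO₄⁻: pKₐ(H₃PO₄) ≈ 2.1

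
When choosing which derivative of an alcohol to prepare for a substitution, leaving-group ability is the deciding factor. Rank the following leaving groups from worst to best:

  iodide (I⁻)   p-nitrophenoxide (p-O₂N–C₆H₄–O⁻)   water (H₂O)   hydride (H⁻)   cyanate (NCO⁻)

hydride (H⁻) < p-nitrophenoxide (p-O₂N–C₆H₄–O⁻) < cyanate (NCO⁻) < water (H₂O) < iodide (I⁻)

iodide (I⁻): pKₐ(HI) ≈ -10
water (H₂O): pKₐ(H₃O⁺) ≈ -1.7
cyanate (NCO⁻): pKₐ(HOCN) ≈ 3.5
p-nitrophenoxide (p-O₂N–C₆H₄–O⁻): pKₐ(p-nitrophenol) ≈ 7.2
hydride (H⁻): pKₐ(H₂) ≈ 36
Listed from poorest to best leaving group as asked.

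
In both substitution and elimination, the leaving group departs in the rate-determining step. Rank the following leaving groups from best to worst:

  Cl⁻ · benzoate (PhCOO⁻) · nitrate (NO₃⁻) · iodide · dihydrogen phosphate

Rank by basicity of the departing species: weakest base leaves most easily.
iodide: pKₐ(HI) ≈ -10
Cl⁻: pKₐ(HCl) ≈ -7
nitrate (NO₃⁻): pKₐ(HNO₃) ≈ -1.3 — resonance-delocalised over three oxygens
dihydrogen phosphate: pKₐ(H₃PO₄) ≈ 2.1 — moderate base; biological leaving group after further activation
benzoate (PhCOO⁻): pKₐ(C₆H₅COOH) ≈ 4.2

iodide > Cl⁻ > nitrate (NO₃⁻) > dihydrogen phosphate > benzoate (PhCOO⁻)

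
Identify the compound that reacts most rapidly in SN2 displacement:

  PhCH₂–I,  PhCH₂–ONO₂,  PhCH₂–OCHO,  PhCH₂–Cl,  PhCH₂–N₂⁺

PhCH₂–N₂⁺

With the same alkyl group throughout, only the leaving group differentiates the rates.
A good leaving group is a weak base: the lower the pKₐ of its conjugate acid, the more readily it departs.
PhCH₂–N₂⁺ loses N₂: no meaningful conjugate acid; N₂ departs as an exceptionally stable neutral molecule
PhCH₂–I loses I⁻: pKₐ(HI) ≈ -10
PhCH₂–Cl loses Cl⁻: pKₐ(HCl) ≈ -7
PhCH₂–ONO₂ loses NO₃⁻: pKₐ(HNO₃) ≈ -1.3
PhCH₂–OCHO loses HCOO⁻: pKₐ(HCOOH) ≈ 3.8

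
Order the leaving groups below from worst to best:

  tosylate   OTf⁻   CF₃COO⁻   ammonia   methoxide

A good leaving group is a weak base: the lower the pKₐ of its conjugate acid, the more readily it departs.
OTf⁻: pKₐ(CF₃SO₃H (triflic acid)) ≈ -14
tosylate: pKₐ(p-CH₃C₆H₄SO₃H (TsOH)) ≈ -2.8
CF₃COO⁻: pKₐ(CF₃COOH) ≈ 0.2
ammonia: pKₐ(NH₄⁺) ≈ 9.2 — neutral but moderately basic; leaves from R–NH₃⁺
methoxide: pKₐ(CH₃OH) ≈ 15.5
Reversing gives the worst-to-best order requested.

methoxide < ammonia < CF₃COO⁻ < tosylate < OTf⁻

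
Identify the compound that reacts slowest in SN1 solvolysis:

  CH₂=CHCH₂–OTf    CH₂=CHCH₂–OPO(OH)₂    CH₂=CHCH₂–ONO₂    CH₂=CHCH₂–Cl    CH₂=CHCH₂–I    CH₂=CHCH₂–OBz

CH₂=CHCH₂–OBz

Identical carbon frameworks mean the comparison reduces to leaving-group quality.
Rank by basicity of the departing species: weakest base leaves most easily.
CH₂=CHCH₂–OTf loses OTf⁻: pKₐ(CF₃SO₃H (triflic acid)) ≈ -14
CH₂=CHCH₂–I loses I⁻: pKₐ(HI) ≈ -10
CH₂=CHCH₂–Cl loses Cl⁻: pKₐ(HCl) ≈ -7
CH₂=CHCH₂–ONO₂ loses NO₃⁻: pKₐ(HNO₃) ≈ -1.3
CH₂=CHCH₂–OPO(OH)₂ loses H₂PO₄⁻: pKₐ(H₃PO₄) ≈ 2.1
CH₂=CHCH₂–OBz loses PhCOO⁻: pKₐ(C₆H₅COOH) ≈ 4.2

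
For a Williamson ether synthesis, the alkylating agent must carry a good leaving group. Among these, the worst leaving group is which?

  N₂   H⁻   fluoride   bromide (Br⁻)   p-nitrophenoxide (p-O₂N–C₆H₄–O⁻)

Leaving-group ability tracks the stability of the departed species; conjugate-acid pKₐ is the usual yardstick (lower pKₐ → better LG).
N₂: no meaningful conjugate acid; N₂ departs as an exceptionally stable neutral molecule
bromide (Br⁻): pKₐ(HBr) ≈ -9
fluoride: pKₐ(HF) ≈ 3.2
p-nitrophenoxide (p-O₂N–C₆H₄–O⁻): pKₐ(p-nitrophenol) ≈ 7.2
H⁻: pKₐ(H₂) ≈ 36

H⁻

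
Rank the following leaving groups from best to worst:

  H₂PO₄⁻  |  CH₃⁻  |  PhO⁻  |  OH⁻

H₂PO₄⁻: pKₐ(H₃PO₄) ≈ 2.1
PhO⁻: pKₐ(C₆H₅OH (phenol)) ≈ 10
OH⁻: pKₐ(H₂O) ≈ 15.7
CH₃⁻: pKₐ(CH₄) ≈ 48

H₂PO₄⁻ > PhO⁻ > OH⁻ > CH₃⁻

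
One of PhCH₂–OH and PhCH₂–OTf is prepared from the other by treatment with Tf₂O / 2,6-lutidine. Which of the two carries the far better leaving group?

PhCH₂–OTf

From PhCH₂–OH the departing group would be OH⁻ (pKₐ(H₂O) ≈ 15.7). Strong base; essentially never leaves without prior activation.
From PhCH₂–OTf the leaving group is OTf⁻ (pKₐ(CF₃SO₃H (triflic acid)) ≈ -14). Charge spread over three oxygens and a CF₃ group; the premier leaving group in synthesis.
Treatment with Tf₂O / 2,6-lutidine works by converting the hydroxyl into a triflate, making PhCH₂–OTf enormously more reactive.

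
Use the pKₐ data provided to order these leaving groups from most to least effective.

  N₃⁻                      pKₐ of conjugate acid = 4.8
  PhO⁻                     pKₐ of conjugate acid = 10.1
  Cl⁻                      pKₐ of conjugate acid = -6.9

Cl⁻ > N₃⁻ > PhO⁻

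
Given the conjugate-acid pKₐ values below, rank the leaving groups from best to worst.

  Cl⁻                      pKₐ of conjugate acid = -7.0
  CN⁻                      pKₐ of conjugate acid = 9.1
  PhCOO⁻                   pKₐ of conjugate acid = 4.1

Cl⁻ > PhCOO⁻ > CN⁻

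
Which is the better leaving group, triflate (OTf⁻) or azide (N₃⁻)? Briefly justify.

triflate (OTf⁻) is the better leaving group.
pKₐ(CF₃SO₃H (triflic acid)) ≈ -14 versus pKₐ(HN₃) ≈ 4.7: triflate (OTf⁻) is the much weaker base.
Charge spread over three oxygens and a CF₃ group; the premier leaving group in synthesis.

triflate (OTf⁻)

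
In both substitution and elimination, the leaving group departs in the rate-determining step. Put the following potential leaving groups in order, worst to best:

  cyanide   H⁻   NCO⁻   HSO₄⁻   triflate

H⁻ < cyanide < NCO⁻ < HSO₄⁻ < triflate

The more stable X⁻ (or X) is on its own — i.e. the weaker a base it is — the better a leaving group it makes.
triflate: pKₐ(CF₃SO₃H (triflic acid)) ≈ -14 — charge spread over three oxygens and a CF₃ group; the premier leaving group in synthesis
HSO₄⁻: pKₐ(H₂SO₄) ≈ -3
NCO⁻: pKₐ(HOCN) ≈ 3.5 — resonance between N and O
cyanide: pKₐ(HCN) ≈ 9.2 — sp carbon stabilises the charge somewhat, but still a poor LG
H⁻: pKₐ(H₂) ≈ 36 — extremely strong base; leaves only in special hydride-transfer contexts
Reversing gives the worst-to-best order requested.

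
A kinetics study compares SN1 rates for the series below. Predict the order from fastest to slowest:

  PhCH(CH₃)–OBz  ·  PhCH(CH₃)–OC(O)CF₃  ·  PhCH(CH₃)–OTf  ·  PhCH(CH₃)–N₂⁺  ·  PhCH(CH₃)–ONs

With the same alkyl group throughout, only the leaving group differentiates the rates.
The more stable X⁻ (or X) is on its own — i.e. the weaker a base it is — the better a leaving group it makes.
PhCH(CH₃)–N₂⁺ loses N₂: no meaningful conjugate acid; N₂ departs as an exceptionally stable neutral molecule
PhCH(CH₃)–OTf loses OTf⁻: pKₐ(CF₃SO₃H (triflic acid)) ≈ -14
PhCH(CH₃)–ONs loses ONs⁻: pKₐ(p-O₂NC₆H₄SO₃H) ≈ -3.5
PhCH(CH₃)–OC(O)CF₃ loses CF₃COO⁻: pKₐ(CF₃COOH) ≈ 0.2
PhCH(CH₃)–OBz loses PhCOO⁻: pKₐ(C₆H₅COOH) ≈ 4.2

PhCH(CH₃)–N₂⁺ > PhCH(CH₃)–OTf > PhCH(CH₃)–ONs > PhCH(CH₃)–OC(O)CF₃ > PhCH(CH₃)–OBz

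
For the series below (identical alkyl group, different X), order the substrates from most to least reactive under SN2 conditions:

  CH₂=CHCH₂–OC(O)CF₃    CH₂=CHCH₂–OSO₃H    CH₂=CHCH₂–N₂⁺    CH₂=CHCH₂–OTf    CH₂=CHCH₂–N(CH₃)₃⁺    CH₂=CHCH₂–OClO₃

CH₂=CHCH₂–N₂⁺ > CH₂=CHCH₂–OTf > CH₂=CHCH₂–OClO₃ > CH₂=CHCH₂–OSO₃H > CH₂=CHCH₂–OC(O)CF₃ > CH₂=CHCH₂–N(CH₃)₃⁺

With the same alkyl group throughout, only the leaving group differentiates the rates.
Leaving-group ability tracks the stability of the departed species; conjugate-acid pKₐ is the usual yardstick (lower pKₐ → better LG).
CH₂=CHCH₂–N₂⁺ loses N₂: no meaningful conjugate acid; N₂ departs as an exceptionally stable neutral molecule
CH₂=CHCH₂–OTf loses OTf⁻: pKₐ(CF₃SO₃H (triflic acid)) ≈ -14
CH₂=CHCH₂–OClO₃ loses ClO₄⁻: pKₐ(HClO₄) ≈ -10
CH₂=CHCH₂–OSO₃H loses HSO₄⁻: pKₐ(H₂SO₄) ≈ -3
CH₂=CHCH₂–OC(O)CF₃ loses CF₃COO⁻: pKₐ(CF₃COOH) ≈ 0.2
CH₂=CHCH₂–N(CH₃)₃⁺ loses NR'₃: pKₐ(R'₃NH⁺) ≈ 10.7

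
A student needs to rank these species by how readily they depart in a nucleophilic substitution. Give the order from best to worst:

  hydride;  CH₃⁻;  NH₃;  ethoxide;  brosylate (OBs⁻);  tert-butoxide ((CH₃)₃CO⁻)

Rank by basicity of the departing species: weakest base leaves most easily.
brosylate (OBs⁻): pKₐ(p-BrC₆H₄SO₃H) ≈ -2.8
NH₃: pKₐ(NH₄⁺) ≈ 9.2
ethoxide: pKₐ(CH₃CH₂OH) ≈ 16 — strong base; alkoxides do not leave unassisted
tert-butoxide ((CH₃)₃CO⁻): pKₐ(t-BuOH) ≈ 18
hydride: pKₐ(H₂) ≈ 36 — extremely strong base; leaves only in special hydride-transfer contexts
CH₃⁻: pKₐ(CH₄) ≈ 48 — unstabilised carbanion; the worst conceivable leaving group

brosylate (OBs⁻) > NH₃ > ethoxide > tert-butoxide ((CH₃)₃CO⁻) > hydride > CH₃⁻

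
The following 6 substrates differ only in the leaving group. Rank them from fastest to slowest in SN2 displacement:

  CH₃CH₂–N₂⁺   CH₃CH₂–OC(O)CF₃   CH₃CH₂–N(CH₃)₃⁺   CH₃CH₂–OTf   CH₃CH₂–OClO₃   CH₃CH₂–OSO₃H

Identical carbon frameworks mean the comparison reduces to leaving-group quality.
The more stable X⁻ (or X) is on its own — i.e. the weaker a base it is — the better a leaving group it makes.
CH₃CH₂–N₂⁺ loses N₂: no meaningful conjugate acid; N₂ departs as an exceptionally stable neutral molecule
CH₃CH₂–OTf loses OTf⁻: pKₐ(CF₃SO₃H (triflic acid)) ≈ -14
CH₃CH₂–OClO₃ loses ClO₄⁻: pKₐ(HClO₄) ≈ -10
CH₃CH₂–OSO₃H loses HSO₄⁻: pKₐ(H₂SO₄) ≈ -3
CH₃CH₂–OC(O)CF₃ loses CF₃COO⁻: pKₐ(CF₃COOH) ≈ 0.2
CH₃CH₂–N(CH₃)₃⁺ loses NR'₃: pKₐ(R'₃NH⁺) ≈ 10.7

CH₃CH₂–N₂⁺ > CH₃CH₂–OTf > CH₃CH₂–OClO₃ > CH₃CH₂–OSO₃H > CH₃CH₂–OC(O)CF₃ > CH₃CH₂–N(CH₃)₃⁺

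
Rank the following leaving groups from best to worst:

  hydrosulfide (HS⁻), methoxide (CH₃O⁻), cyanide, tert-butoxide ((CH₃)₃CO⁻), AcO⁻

AcO⁻ > hydrosulfide (HS⁻) > cyanide > methoxide (CH₃O⁻) > tert-butoxide ((CH₃)₃CO⁻)

Leaving-group ability tracks the stability of the departed species; conjugate-acid pKₐ is the usual yardstick (lower pKₐ → better LG).
AcO⁻: pKₐ(CH₃COOH) ≈ 4.8
hydrosulfide (HS⁻): pKₐ(H₂S) ≈ 7
cyanide: pKₐ(HCN) ≈ 9.2
methoxide (CH₃O⁻): pKₐ(CH₃OH) ≈ 15.5
tert-butoxide ((CH₃)₃CO⁻): pKₐ(t-BuOH) ≈ 18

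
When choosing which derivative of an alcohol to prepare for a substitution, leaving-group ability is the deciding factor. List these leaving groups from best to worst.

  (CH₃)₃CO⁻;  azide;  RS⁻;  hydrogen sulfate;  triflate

The more stable X⁻ (or X) is on its own — i.e. the weaker a base it is — the better a leaving group it makes.
triflate: pKₐ(CF₃SO₃H (triflic acid)) ≈ -14
hydrogen sulfate: pKₐ(H₂SO₄) ≈ -3
azide: pKₐ(HN₃) ≈ 4.7 — linear, resonance-stabilised
RS⁻: pKₐ(RSH (a thiol)) ≈ 10.5 — moderately basic; rarely leaves without activation
(CH₃)₃CO⁻: pKₐ(t-BuOH) ≈ 18 — bulky, strongly basic alkoxide

triflate > hydrogen sulfate > azide > RS⁻ > (CH₃)₃CO⁻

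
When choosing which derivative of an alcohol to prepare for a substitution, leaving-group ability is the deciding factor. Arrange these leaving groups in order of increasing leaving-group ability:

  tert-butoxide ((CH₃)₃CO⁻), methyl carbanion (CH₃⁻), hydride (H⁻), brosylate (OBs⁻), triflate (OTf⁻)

methyl carbanion (CH₃⁻) < hydride (H⁻) < tert-butoxide ((CH₃)₃CO⁻) < brosylate (OBs⁻) < triflate (OTf⁻)

The more stable X⁻ (or X) is on its own — i.e. the weaker a base it is — the better a leaving group it makes.
triflate (OTf⁻): pKₐ(CF₃SO₃H (triflic acid)) ≈ -14
brosylate (OBs⁻): pKₐ(p-BrC₆H₄SO₃H) ≈ -2.8 — arenesulfonate with a p-bromo substituent
tert-butoxide ((CH₃)₃CO⁻): pKₐ(t-BuOH) ≈ 18 — bulky, strongly basic alkoxide
hydride (H⁻): pKₐ(H₂) ≈ 36
methyl carbanion (CH₃⁻): pKₐ(CH₄) ≈ 48 — unstabilised carbanion; the worst conceivable leaving group
Listed from poorest to best leaving group as asked.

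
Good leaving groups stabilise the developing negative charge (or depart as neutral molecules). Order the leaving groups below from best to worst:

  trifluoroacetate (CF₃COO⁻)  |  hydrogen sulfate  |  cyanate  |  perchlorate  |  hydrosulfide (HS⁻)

perchlorate: pKₐ(HClO₄) ≈ -10 — extremely weak base; rarely used for safety reasons
hydrogen sulfate: pKₐ(H₂SO₄) ≈ -3 — conjugate base of a strong mineral acid
trifluoroacetate (CF₃COO⁻): pKₐ(CF₃COOH) ≈ 0.2
cyanate: pKₐ(HOCN) ≈ 3.5
hydrosulfide (HS⁻): pKₐ(H₂S) ≈ 7 — larger and more polarisable than the oxygen analogue

perchlorate > hydrogen sulfate > trifluoroacetate (CF₃COO⁻) > cyanate > hydrosulfide (HS⁻)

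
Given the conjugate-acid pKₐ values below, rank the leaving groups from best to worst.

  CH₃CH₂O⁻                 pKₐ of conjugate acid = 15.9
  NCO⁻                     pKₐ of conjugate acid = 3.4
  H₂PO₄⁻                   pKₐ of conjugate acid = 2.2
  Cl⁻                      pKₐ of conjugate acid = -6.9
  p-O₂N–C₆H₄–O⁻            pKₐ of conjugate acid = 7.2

Cl⁻ > H₂PO₄⁻ > NCO⁻ > p-O₂N–C₆H₄–O⁻ > CH₃CH₂O⁻

Lower conjugate-acid pKₐ ⇒ weaker base ⇒ better leaving group.
Sorting by the given values: Cl⁻ (-6.9), H₂PO₄⁻ (2.2), NCO⁻ (3.4), p-O₂N–C₆H₄–O⁻ (7.2), CH₃CH₂O⁻ (15.9).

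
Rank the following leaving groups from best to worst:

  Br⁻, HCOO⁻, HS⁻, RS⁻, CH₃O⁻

Br⁻ > HCOO⁻ > HS⁻ > RS⁻ > CH₃O⁻

A good leaving group is a weak base: the lower the pKₐ of its conjugate acid, the more readily it departs.
Br⁻: pKₐ(HBr) ≈ -9
HCOO⁻: pKₐ(HCOOH) ≈ 3.8
HS⁻: pKₐ(H₂S) ≈ 7
RS⁻: pKₐ(RSH (a thiol)) ≈ 10.5
CH₃O⁻: pKₐ(CH₃OH) ≈ 15.5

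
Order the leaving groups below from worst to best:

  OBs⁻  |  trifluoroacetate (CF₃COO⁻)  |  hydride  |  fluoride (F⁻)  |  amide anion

OBs⁻: pKₐ(p-BrC₆H₄SO₃H) ≈ -2.8 — arenesulfonate with a p-bromo substituent
trifluoroacetate (CF₃COO⁻): pKₐ(CF₃COOH) ≈ 0.2 — strongly electron-withdrawing CF₃ stabilises the carboxylate
fluoride (F⁻): pKₐ(HF) ≈ 3.2
hydride: pKₐ(H₂) ≈ 36
amide anion: pKₐ(NH₃) ≈ 38
Reversing gives the worst-to-best order requested.

amide anion < hydride < fluoride (F⁻) < trifluoroacetate (CF₃COO⁻) < OBs⁻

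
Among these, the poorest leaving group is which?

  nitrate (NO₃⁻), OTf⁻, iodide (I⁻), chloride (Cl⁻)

A good leaving group is a weak base: the lower the pKₐ of its conjugate acid, the more readily it departs.
OTf⁻: pKₐ(CF₃SO₃H (triflic acid)) ≈ -14
iodide (I⁻): pKₐ(HI) ≈ -10
chloride (Cl⁻): pKₐ(HCl) ≈ -7
nitrate (NO₃⁻): pKₐ(HNO₃) ≈ -1.3

nitrate (NO₃⁻)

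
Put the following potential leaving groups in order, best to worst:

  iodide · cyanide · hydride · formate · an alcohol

iodide > an alcohol > formate > cyanide > hydride

The more stable X⁻ (or X) is on its own — i.e. the weaker a base it is — the better a leaving group it makes.
iodide: pKₐ(HI) ≈ -10
an alcohol: pKₐ(R'OH₂⁺) ≈ -2.4
formate: pKₐ(HCOOH) ≈ 3.8
cyanide: pKₐ(HCN) ≈ 9.2
hydride: pKₐ(H₂) ≈ 36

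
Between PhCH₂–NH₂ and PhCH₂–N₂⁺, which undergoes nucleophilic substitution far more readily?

PhCH₂–N₂⁺

From PhCH₂–NH₂ the departing group would be NH₂⁻ (pKₐ(NH₃) ≈ 38). Extremely strong base; never a leaving group.
From PhCH₂–N₂⁺ the leaving group is N₂ (no meaningful conjugate acid; N₂ departs as an exceptionally stable neutral molecule).
(In practice PhCH₂–N₂⁺ is made from PhCH₂–NH₂ by diazotisation (NaNO₂ / HCl, 0 °C), generating a diazonium salt that expels N₂.)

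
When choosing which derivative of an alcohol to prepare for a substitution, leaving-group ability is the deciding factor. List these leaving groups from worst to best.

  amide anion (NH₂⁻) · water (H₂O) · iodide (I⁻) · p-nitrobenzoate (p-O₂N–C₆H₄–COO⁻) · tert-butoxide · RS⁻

Rank by basicity of the departing species: weakest base leaves most easily.
iodide (I⁻): pKₐ(HI) ≈ -10
water (H₂O): pKₐ(H₃O⁺) ≈ -1.7
p-nitrobenzoate (p-O₂N–C₆H₄–COO⁻): pKₐ(p-nitrobenzoic acid) ≈ 3.4
RS⁻: pKₐ(RSH (a thiol)) ≈ 10.5
tert-butoxide: pKₐ(t-BuOH) ≈ 18
amide anion (NH₂⁻): pKₐ(NH₃) ≈ 38
Reversing gives the worst-to-best order requested.

amide anion (NH₂⁻) < tert-butoxide < RS⁻ < p-nitrobenzoate (p-O₂N–C₆H₄–COO⁻) < water (H₂O) < iodide (I⁻)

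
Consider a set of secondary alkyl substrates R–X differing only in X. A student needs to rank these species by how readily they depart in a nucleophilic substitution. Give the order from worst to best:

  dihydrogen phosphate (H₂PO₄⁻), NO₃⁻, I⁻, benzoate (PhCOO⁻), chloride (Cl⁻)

A good leaving group is a weak base: the lower the pKₐ of its conjugate acid, the more readily it departs.
I⁻: pKₐ(HI) ≈ -10 — large, highly polarisable; very weak base
chloride (Cl⁻): pKₐ(HCl) ≈ -7 — moderately weak base
NO₃⁻: pKₐ(HNO₃) ≈ -1.3 — resonance-delocalised over three oxygens
dihydrogen phosphate (H₂PO₄⁻): pKₐ(H₃PO₄) ≈ 2.1 — moderate base; biological leaving group after further activation
benzoate (PhCOO⁻): pKₐ(C₆H₅COOH) ≈ 4.2
Reversing gives the worst-to-best order requested.

benzoate (PhCOO⁻) < dihydrogen phosphate (H₂PO₄⁻) < NO₃⁻ < chloride (Cl⁻) < I⁻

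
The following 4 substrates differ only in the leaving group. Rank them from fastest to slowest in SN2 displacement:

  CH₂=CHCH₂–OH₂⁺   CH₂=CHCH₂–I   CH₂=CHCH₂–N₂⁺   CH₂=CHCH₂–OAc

With the same alkyl group throughout, only the leaving group differentiates the rates.
The more stable X⁻ (or X) is on its own — i.e. the weaker a base it is — the better a leaving group it makes.
CH₂=CHCH₂–N₂⁺ loses N₂: no meaningful conjugate acid; N₂ departs as an exceptionally stable neutral molecule
CH₂=CHCH₂–I loses I⁻: pKₐ(HI) ≈ -10
CH₂=CHCH₂–OH₂⁺ loses H₂O: pKₐ(H₃O⁺) ≈ -1.7
CH₂=CHCH₂–OAc loses AcO⁻: pKₐ(CH₃COOH) ≈ 4.8

CH₂=CHCH₂–N₂⁺ > CH₂=CHCH₂–I > CH₂=CHCH₂–OH₂⁺ > CH₂=CHCH₂–OAc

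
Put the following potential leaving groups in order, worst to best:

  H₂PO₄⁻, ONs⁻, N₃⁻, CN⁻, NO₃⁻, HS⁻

CN⁻ < HS⁻ < N₃⁻ < H₂PO₄⁻ < NO₃⁻ < ONs⁻

The more stable X⁻ (or X) is on its own — i.e. the weaker a base it is — the better a leaving group it makes.
ONs⁻: pKₐ(p-O₂NC₆H₄SO₃H) ≈ -3.5 — p-nitro group further stabilises the sulfonate
NO₃⁻: pKₐ(HNO₃) ≈ -1.3 — resonance-delocalised over three oxygens
H₂PO₄⁻: pKₐ(H₃PO₄) ≈ 2.1
N₃⁻: pKₐ(HN₃) ≈ 4.7 — linear, resonance-stabilised
HS⁻: pKₐ(H₂S) ≈ 7 — larger and more polarisable than the oxygen analogue
CN⁻: pKₐ(HCN) ≈ 9.2 — sp carbon stabilises the charge somewhat, but still a poor LG
The question asks for worst first, so the sequence is read in increasing leaving-group ability.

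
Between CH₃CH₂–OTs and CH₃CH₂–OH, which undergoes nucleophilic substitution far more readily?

From CH₃CH₂–OH the departing group would be OH⁻ (pKₐ(H₂O) ≈ 15.7). Strong base; essentially never leaves without prior activation.
From CH₃CH₂–OTs the leaving group is OTs⁻ (pKₐ(p-CH₃C₆H₄SO₃H (TsOH)) ≈ -2.8). Resonance-delocalised arenesulfonate.
(In practice CH₃CH₂–OTs is made from CH₃CH₂–OH by treatment with TsCl / pyridine, converting the hydroxyl into a tosylate.)

CH₃CH₂–OTs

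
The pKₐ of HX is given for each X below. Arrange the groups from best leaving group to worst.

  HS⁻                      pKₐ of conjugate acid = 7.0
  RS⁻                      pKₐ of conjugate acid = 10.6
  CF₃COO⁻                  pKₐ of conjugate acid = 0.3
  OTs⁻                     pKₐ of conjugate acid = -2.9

Lower conjugate-acid pKₐ ⇒ weaker base ⇒ better leaving group.
Sorting by the given values: OTs⁻ (-2.9), CF₃COO⁻ (0.3), HS⁻ (7.0), RS⁻ (10.6).

OTs⁻ > CF₃COO⁻ > HS⁻ > RS⁻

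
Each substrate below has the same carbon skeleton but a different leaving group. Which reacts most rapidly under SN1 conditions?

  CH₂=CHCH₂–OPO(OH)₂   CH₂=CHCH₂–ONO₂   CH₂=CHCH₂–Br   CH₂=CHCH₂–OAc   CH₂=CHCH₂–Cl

CH₂=CHCH₂–Br

Same R in every case — rank the leaving groups.
The more stable X⁻ (or X) is on its own — i.e. the weaker a base it is — the better a leaving group it makes.
CH₂=CHCH₂–Br loses Br⁻: pKₐ(HBr) ≈ -9
CH₂=CHCH₂–Cl loses Cl⁻: pKₐ(HCl) ≈ -7
CH₂=CHCH₂–ONO₂ loses NO₃⁻: pKₐ(HNO₃) ≈ -1.3
CH₂=CHCH₂–OPO(OH)₂ loses H₂PO₄⁻: pKₐ(H₃PO₄) ≈ 2.1
CH₂=CHCH₂–OAc loses AcO⁻: pKₐ(CH₃COOH) ≈ 4.8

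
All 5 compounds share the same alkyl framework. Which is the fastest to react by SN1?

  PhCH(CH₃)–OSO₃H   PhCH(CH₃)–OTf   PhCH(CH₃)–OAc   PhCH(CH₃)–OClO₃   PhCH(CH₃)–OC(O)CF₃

The skeletons are identical, so relative rate is governed entirely by leaving-group ability.
The more stable X⁻ (or X) is on its own — i.e. the weaker a base it is — the better a leaving group it makes.
PhCH(CH₃)–OTf loses OTf⁻: pKₐ(CF₃SO₃H (triflic acid)) ≈ -14
PhCH(CH₃)–OClO₃ loses ClO₄⁻: pKₐ(HClO₄) ≈ -10
PhCH(CH₃)–OSO₃H loses HSO₄⁻: pKₐ(H₂SO₄) ≈ -3
PhCH(CH₃)–OC(O)CF₃ loses CF₃COO⁻: pKₐ(CF₃COOH) ≈ 0.2
PhCH(CH₃)–OAc loses AcO⁻: pKₐ(CH₃COOH) ≈ 4.8

PhCH(CH₃)–OTf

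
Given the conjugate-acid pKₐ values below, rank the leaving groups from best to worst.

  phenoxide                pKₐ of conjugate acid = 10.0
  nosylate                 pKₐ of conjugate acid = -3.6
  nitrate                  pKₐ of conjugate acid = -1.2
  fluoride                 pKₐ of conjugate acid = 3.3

nosylate > nitrate > fluoride > phenoxide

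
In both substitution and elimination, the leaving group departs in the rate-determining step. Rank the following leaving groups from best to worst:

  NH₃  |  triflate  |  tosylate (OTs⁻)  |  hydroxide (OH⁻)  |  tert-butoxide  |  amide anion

triflate > tosylate (OTs⁻) > NH₃ > hydroxide (OH⁻) > tert-butoxide > amide anion

triflate: pKₐ(CF₃SO₃H (triflic acid)) ≈ -14 — charge spread over three oxygens and a CF₃ group; the premier leaving group in synthesis
tosylate (OTs⁻): pKₐ(p-CH₃C₆H₄SO₃H (TsOH)) ≈ -2.8 — resonance-delocalised arenesulfonate
NH₃: pKₐ(NH₄⁺) ≈ 9.2 — neutral but moderately basic; leaves from R–NH₃⁺
hydroxide (OH⁻): pKₐ(H₂O) ≈ 15.7 — strong base; essentially never leaves without prior activation
tert-butoxide: pKₐ(t-BuOH) ≈ 18 — bulky, strongly basic alkoxide
amide anion: pKₐ(NH₃) ≈ 38 — extremely strong base; never a leaving group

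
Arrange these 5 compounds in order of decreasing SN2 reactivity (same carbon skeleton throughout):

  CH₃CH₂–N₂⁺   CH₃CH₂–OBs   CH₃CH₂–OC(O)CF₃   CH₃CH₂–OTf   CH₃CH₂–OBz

CH₃CH₂–N₂⁺ > CH₃CH₂–OTf > CH₃CH₂–OBs > CH₃CH₂–OC(O)CF₃ > CH₃CH₂–OBz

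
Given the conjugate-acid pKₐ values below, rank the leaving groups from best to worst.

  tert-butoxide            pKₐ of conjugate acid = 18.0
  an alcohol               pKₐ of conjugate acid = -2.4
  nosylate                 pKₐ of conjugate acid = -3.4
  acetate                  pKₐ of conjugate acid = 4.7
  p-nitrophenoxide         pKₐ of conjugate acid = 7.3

nosylate > an alcohol > acetate > p-nitrophenoxide > tert-butoxide

Lower conjugate-acid pKₐ ⇒ weaker base ⇒ better leaving group.
Sorting by the given values: nosylate (-3.4), an alcohol (-2.4), acetate (4.7), p-nitrophenoxide (7.3), tert-butoxide (18.0).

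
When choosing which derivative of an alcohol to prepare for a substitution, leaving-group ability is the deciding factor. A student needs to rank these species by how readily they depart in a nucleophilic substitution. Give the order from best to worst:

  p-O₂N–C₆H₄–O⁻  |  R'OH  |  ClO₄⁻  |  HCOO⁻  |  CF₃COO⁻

ClO₄⁻ > R'OH > CF₃COO⁻ > HCOO⁻ > p-O₂N–C₆H₄–O⁻

Rank by basicity of the departing species: weakest base leaves most easily.
ClO₄⁻: pKₐ(HClO₄) ≈ -10
R'OH: pKₐ(R'OH₂⁺) ≈ -2.4
CF₃COO⁻: pKₐ(CF₃COOH) ≈ 0.2
HCOO⁻: pKₐ(HCOOH) ≈ 3.8
p-O₂N–C₆H₄–O⁻: pKₐ(p-nitrophenol) ≈ 7.2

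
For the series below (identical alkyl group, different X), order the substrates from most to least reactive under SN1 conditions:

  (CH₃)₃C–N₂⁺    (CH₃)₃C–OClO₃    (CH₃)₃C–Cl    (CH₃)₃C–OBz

(CH₃)₃C–N₂⁺ > (CH₃)₃C–OClO₃ > (CH₃)₃C–Cl > (CH₃)₃C–OBz

Same R in every case — rank the leaving groups.
The more stable X⁻ (or X) is on its own — i.e. the weaker a base it is — the better a leaving group it makes.
(CH₃)₃C–N₂⁺ loses N₂: no meaningful conjugate acid; N₂ departs as an exceptionally stable neutral molecule
(CH₃)₃C–OClO₃ loses ClO₄⁻: pKₐ(HClO₄) ≈ -10
(CH₃)₃C–Cl loses Cl⁻: pKₐ(HCl) ≈ -7
(CH₃)₃C–OBz loses PhCOO⁻: pKₐ(C₆H₅COOH) ≈ 4.2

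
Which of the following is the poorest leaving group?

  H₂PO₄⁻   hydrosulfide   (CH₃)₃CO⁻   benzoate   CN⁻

(CH₃)₃CO⁻

A good leaving group is a weak base: the lower the pKₐ of its conjugate acid, the more readily it departs.
H₂PO₄⁻: pKₐ(H₃PO₄) ≈ 2.1
benzoate: pKₐ(C₆H₅COOH) ≈ 4.2
hydrosulfide: pKₐ(H₂S) ≈ 7
CN⁻: pKₐ(HCN) ≈ 9.2
(CH₃)₃CO⁻: pKₐ(t-BuOH) ≈ 18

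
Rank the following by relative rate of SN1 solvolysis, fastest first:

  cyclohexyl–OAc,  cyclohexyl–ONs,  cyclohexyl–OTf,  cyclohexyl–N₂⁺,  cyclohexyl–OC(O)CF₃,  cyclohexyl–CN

cyclohexyl–N₂⁺ > cyclohexyl–OTf > cyclohexyl–ONs > cyclohexyl–OC(O)CF₃ > cyclohexyl–OAc > cyclohexyl–CN

Identical carbon frameworks mean the comparison reduces to leaving-group quality.
Leaving-group ability tracks the stability of the departed species; conjugate-acid pKₐ is the usual yardstick (lower pKₐ → better LG).
cyclohexyl–N₂⁺ loses N₂: no meaningful conjugate acid; N₂ departs as an exceptionally stable neutral molecule
cyclohexyl–OTf loses OTf⁻: pKₐ(CF₃SO₃H (triflic acid)) ≈ -14
cyclohexyl–ONs loses ONs⁻: pKₐ(p-O₂NC₆H₄SO₃H) ≈ -3.5
cyclohexyl–OC(O)CF₃ loses CF₃COO⁻: pKₐ(CF₃COOH) ≈ 0.2
cyclohexyl–OAc loses AcO⁻: pKₐ(CH₃COOH) ≈ 4.8
cyclohexyl–CN loses CN⁻: pKₐ(HCN) ≈ 9.2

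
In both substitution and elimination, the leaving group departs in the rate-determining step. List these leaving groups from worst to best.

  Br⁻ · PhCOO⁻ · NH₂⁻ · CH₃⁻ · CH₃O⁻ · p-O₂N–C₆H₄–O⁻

Rank by basicity of the departing species: weakest base leaves most easily.
Br⁻: pKₐ(HBr) ≈ -9
PhCOO⁻: pKₐ(C₆H₅COOH) ≈ 4.2
p-O₂N–C₆H₄–O⁻: pKₐ(p-nitrophenol) ≈ 7.2
CH₃O⁻: pKₐ(CH₃OH) ≈ 15.5
NH₂⁻: pKₐ(NH₃) ≈ 38
CH₃⁻: pKₐ(CH₄) ≈ 48
Listed from poorest to best leaving group as asked.

CH₃⁻ < NH₂⁻ < CH₃O⁻ < p-O₂N–C₆H₄–O⁻ < PhCOO⁻ < Br⁻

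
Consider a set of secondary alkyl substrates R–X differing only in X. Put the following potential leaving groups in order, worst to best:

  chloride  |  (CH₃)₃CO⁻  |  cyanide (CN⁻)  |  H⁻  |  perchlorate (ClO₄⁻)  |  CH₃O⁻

H⁻ < (CH₃)₃CO⁻ < CH₃O⁻ < cyanide (CN⁻) < chloride < perchlorate (ClO₄⁻)

Rank by basicity of the departing species: weakest base leaves most easily.
perchlorate (ClO₄⁻): pKₐ(HClO₄) ≈ -10
chloride: pKₐ(HCl) ≈ -7
cyanide (CN⁻): pKₐ(HCN) ≈ 9.2
CH₃O⁻: pKₐ(CH₃OH) ≈ 15.5
(CH₃)₃CO⁻: pKₐ(t-BuOH) ≈ 18
H⁻: pKₐ(H₂) ≈ 36
The question asks for worst first, so the sequence is read in increasing leaving-group ability.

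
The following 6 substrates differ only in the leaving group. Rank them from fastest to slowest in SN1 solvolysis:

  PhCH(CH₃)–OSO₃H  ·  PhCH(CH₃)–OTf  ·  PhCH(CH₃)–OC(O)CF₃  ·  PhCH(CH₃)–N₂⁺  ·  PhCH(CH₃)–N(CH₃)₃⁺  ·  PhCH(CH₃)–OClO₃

PhCH(CH₃)–N₂⁺ > PhCH(CH₃)–OTf > PhCH(CH₃)–OClO₃ > PhCH(CH₃)–OSO₃H > PhCH(CH₃)–OC(O)CF₃ > PhCH(CH₃)–N(CH₃)₃⁺

The skeletons are identical, so relative rate is governed entirely by leaving-group ability.
The more stable X⁻ (or X) is on its own — i.e. the weaker a base it is — the better a leaving group it makes.
PhCH(CH₃)–N₂⁺ loses N₂: no meaningful conjugate acid; N₂ departs as an exceptionally stable neutral molecule
PhCH(CH₃)–OTf loses OTf⁻: pKₐ(CF₃SO₃H (triflic acid)) ≈ -14
PhCH(CH₃)–OClO₃ loses ClO₄⁻: pKₐ(HClO₄) ≈ -10
PhCH(CH₃)–OSO₃H loses HSO₄⁻: pKₐ(H₂SO₄) ≈ -3
PhCH(CH₃)–OC(O)CF₃ loses CF₃COO⁻: pKₐ(CF₃COOH) ≈ 0.2
PhCH(CH₃)–N(CH₃)₃⁺ loses NR'₃: pKₐ(R'₃NH⁺) ≈ 10.7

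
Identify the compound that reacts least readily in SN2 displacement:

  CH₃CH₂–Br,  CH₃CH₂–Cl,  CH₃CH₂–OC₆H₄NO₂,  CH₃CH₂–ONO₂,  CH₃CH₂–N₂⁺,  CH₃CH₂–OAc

With the same alkyl group throughout, only the leaving group differentiates the rates.
A good leaving group is a weak base: the lower the pKₐ of its conjugate acid, the more readily it departs.
CH₃CH₂–N₂⁺ loses N₂: no meaningful conjugate acid; N₂ departs as an exceptionally stable neutral molecule
CH₃CH₂–Br loses Br⁻: pKₐ(HBr) ≈ -9
CH₃CH₂–Cl loses Cl⁻: pKₐ(HCl) ≈ -7
CH₃CH₂–ONO₂ loses NO₃⁻: pKₐ(HNO₃) ≈ -1.3
CH₃CH₂–OAc loses AcO⁻: pKₐ(CH₃COOH) ≈ 4.8
CH₃CH₂–OC₆H₄NO₂ loses p-O₂N–C₆H₄–O⁻: pKₐ(p-nitrophenol) ≈ 7.2

CH₃CH₂–OC₆H₄NO₂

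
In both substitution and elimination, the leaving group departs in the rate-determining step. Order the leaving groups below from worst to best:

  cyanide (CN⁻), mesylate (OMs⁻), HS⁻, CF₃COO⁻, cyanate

A good leaving group is a weak base: the lower the pKₐ of its conjugate acid, the more readily it departs.
mesylate (OMs⁻): pKₐ(CH₃SO₃H (MsOH)) ≈ -1.9
CF₃COO⁻: pKₐ(CF₃COOH) ≈ 0.2
cyanate: pKₐ(HOCN) ≈ 3.5
HS⁻: pKₐ(H₂S) ≈ 7
cyanide (CN⁻): pKₐ(HCN) ≈ 9.2
Reversing gives the worst-to-best order requested.

cyanide (CN⁻) < HS⁻ < cyanate < CF₃COO⁻ < mesylate (OMs⁻)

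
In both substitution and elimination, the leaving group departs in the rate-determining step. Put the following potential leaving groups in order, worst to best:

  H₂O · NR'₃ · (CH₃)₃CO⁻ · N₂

(CH₃)₃CO⁻ < NR'₃ < H₂O < N₂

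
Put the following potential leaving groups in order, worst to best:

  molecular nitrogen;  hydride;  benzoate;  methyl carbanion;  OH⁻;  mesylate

A good leaving group is a weak base: the lower the pKₐ of its conjugate acid, the more readily it departs.
molecular nitrogen: no meaningful conjugate acid; N₂ departs as an exceptionally stable neutral molecule
mesylate: pKₐ(CH₃SO₃H (MsOH)) ≈ -1.9 — resonance-delocalised alkanesulfonate
benzoate: pKₐ(C₆H₅COOH) ≈ 4.2 — aryl carboxylate
OH⁻: pKₐ(H₂O) ≈ 15.7
hydride: pKₐ(H₂) ≈ 36
methyl carbanion: pKₐ(CH₄) ≈ 48 — unstabilised carbanion; the worst conceivable leaving group
Listed from poorest to best leaving group as asked.

methyl carbanion < hydride < OH⁻ < benzoate < mesylate < molecular nitrogen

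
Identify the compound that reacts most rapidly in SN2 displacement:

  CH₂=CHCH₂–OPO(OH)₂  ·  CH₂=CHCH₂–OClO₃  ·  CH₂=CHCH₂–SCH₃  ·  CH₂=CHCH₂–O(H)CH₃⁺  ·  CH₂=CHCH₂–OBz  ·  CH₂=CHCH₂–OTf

CH₂=CHCH₂–OTf

With the same alkyl group throughout, only the leaving group differentiates the rates.
Leaving-group ability tracks the stability of the departed species; conjugate-acid pKₐ is the usual yardstick (lower pKₐ → better LG).
CH₂=CHCH₂–OTf loses OTf⁻: pKₐ(CF₃SO₃H (triflic acid)) ≈ -14
CH₂=CHCH₂–OClO₃ loses ClO₄⁻: pKₐ(HClO₄) ≈ -10
CH₂=CHCH₂–O(H)CH₃⁺ loses R'OH: pKₐ(R'OH₂⁺) ≈ -2.4
CH₂=CHCH₂–OPO(OH)₂ loses H₂PO₄⁻: pKₐ(H₃PO₄) ≈ 2.1
CH₂=CHCH₂–OBz loses PhCOO⁻: pKₐ(C₆H₅COOH) ≈ 4.2
CH₂=CHCH₂–SCH₃ loses RS⁻: pKₐ(RSH (a thiol)) ≈ 10.5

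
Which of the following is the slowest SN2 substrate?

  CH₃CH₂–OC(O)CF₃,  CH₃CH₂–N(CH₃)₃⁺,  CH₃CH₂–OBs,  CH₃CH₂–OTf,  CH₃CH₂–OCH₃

CH₃CH₂–OCH₃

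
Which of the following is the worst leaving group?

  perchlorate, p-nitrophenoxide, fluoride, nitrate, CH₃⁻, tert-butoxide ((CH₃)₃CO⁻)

CH₃⁻

A good leaving group is a weak base: the lower the pKₐ of its conjugate acid, the more readily it departs.
perchlorate: pKₐ(HClO₄) ≈ -10
nitrate: pKₐ(HNO₃) ≈ -1.3
fluoride: pKₐ(HF) ≈ 3.2
p-nitrophenoxide: pKₐ(p-nitrophenol) ≈ 7.2
tert-butoxide ((CH₃)₃CO⁻): pKₐ(t-BuOH) ≈ 18
CH₃⁻: pKₐ(CH₄) ≈ 48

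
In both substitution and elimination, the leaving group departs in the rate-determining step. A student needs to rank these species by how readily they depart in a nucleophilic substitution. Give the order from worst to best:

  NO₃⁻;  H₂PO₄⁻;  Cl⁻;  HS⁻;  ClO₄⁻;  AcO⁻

Leaving-group ability tracks the stability of the departed species; conjugate-acid pKₐ is the usual yardstick (lower pKₐ → better LG).
ClO₄⁻: pKₐ(HClO₄) ≈ -10
Cl⁻: pKₐ(HCl) ≈ -7
NO₃⁻: pKₐ(HNO₃) ≈ -1.3 — resonance-delocalised over three oxygens
H₂PO₄⁻: pKₐ(H₃PO₄) ≈ 2.1
AcO⁻: pKₐ(CH₃COOH) ≈ 4.8 — resonance-stabilised but still a weak base
HS⁻: pKₐ(H₂S) ≈ 7 — larger and more polarisable than the oxygen analogue
Listed from poorest to best leaving group as asked.

HS⁻ < AcO⁻ < H₂PO₄⁻ < NO₃⁻ < Cl⁻ < ClO₄⁻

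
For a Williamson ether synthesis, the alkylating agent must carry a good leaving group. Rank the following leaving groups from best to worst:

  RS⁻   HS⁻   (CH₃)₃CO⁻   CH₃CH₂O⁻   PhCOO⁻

Leaving-group ability tracks the stability of the departed species; conjugate-acid pKₐ is the usual yardstick (lower pKₐ → better LG).
PhCOO⁻: pKₐ(C₆H₅COOH) ≈ 4.2 — aryl carboxylate
HS⁻: pKₐ(H₂S) ≈ 7 — larger and more polarisable than the oxygen analogue
RS⁻: pKₐ(RSH (a thiol)) ≈ 10.5 — moderately basic; rarely leaves without activation
CH₃CH₂O⁻: pKₐ(CH₃CH₂OH) ≈ 16 — strong base; alkoxides do not leave unassisted
(CH₃)₃CO⁻: pKₐ(t-BuOH) ≈ 18 — bulky, strongly basic alkoxide

PhCOO⁻ > HS⁻ > RS⁻ > CH₃CH₂O⁻ > (CH₃)₃CO⁻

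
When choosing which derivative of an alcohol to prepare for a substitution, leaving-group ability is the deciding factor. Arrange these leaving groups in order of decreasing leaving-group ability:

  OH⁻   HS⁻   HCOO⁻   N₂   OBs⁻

N₂ > OBs⁻ > HCOO⁻ > HS⁻ > OH⁻

Leaving-group ability tracks the stability of the departed species; conjugate-acid pKₐ is the usual yardstick (lower pKₐ → better LG).
N₂: no meaningful conjugate acid; N₂ departs as an exceptionally stable neutral molecule
OBs⁻: pKₐ(p-BrC₆H₄SO₃H) ≈ -2.8
HCOO⁻: pKₐ(HCOOH) ≈ 3.8
HS⁻: pKₐ(H₂S) ≈ 7
OH⁻: pKₐ(H₂O) ≈ 15.7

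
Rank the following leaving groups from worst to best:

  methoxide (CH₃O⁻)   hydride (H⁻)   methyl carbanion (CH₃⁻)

methyl carbanion (CH₃⁻) < hydride (H⁻) < methoxide (CH₃O⁻)

Leaving-group ability tracks the stability of the departed species; conjugate-acid pKₐ is the usual yardstick (lower pKₐ → better LG).
methoxide (CH₃O⁻): pKₐ(CH₃OH) ≈ 15.5
hydride (H⁻): pKₐ(H₂) ≈ 36 — extremely strong base; leaves only in special hydride-transfer contexts
methyl carbanion (CH₃⁻): pKₐ(CH₄) ≈ 48 — unstabilised carbanion; the worst conceivable leaving group
Reversing gives the worst-to-best order requested.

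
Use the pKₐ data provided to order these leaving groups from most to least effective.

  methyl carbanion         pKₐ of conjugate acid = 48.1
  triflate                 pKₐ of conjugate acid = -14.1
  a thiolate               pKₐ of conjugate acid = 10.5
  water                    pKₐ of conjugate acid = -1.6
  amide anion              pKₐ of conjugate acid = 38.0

triflate > water > a thiolate > amide anion > methyl carbanion

Lower conjugate-acid pKₐ ⇒ weaker base ⇒ better leaving group.
Sorting by the given values: triflate (-14.1), water (-1.6), a thiolate (10.5), amide anion (38.0), methyl carbanion (48.1).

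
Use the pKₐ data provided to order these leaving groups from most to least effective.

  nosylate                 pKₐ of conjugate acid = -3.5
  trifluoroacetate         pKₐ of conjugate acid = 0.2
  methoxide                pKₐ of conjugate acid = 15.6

nosylate > trifluoroacetate > methoxide

Lower conjugate-acid pKₐ ⇒ weaker base ⇒ better leaving group.
Sorting by the given values: nosylate (-3.5), trifluoroacetate (0.2), methoxide (15.6).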